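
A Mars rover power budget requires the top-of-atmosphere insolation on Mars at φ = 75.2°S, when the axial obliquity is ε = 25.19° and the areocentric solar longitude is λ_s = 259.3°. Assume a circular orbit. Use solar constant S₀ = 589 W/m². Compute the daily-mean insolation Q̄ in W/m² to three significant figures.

Q̄ ≈ 238 W/m²

sin δ = sin 25.19° × sin 259.3° = -0.41822, so δ = -24.722°.
cos H₀ = −tan(-75.2°) tan(-24.722°) = -1.7426 ≤ −1 ⇒ polar day, H₀ = π.
Bracket: H₀ sin φ sin δ + cos φ cos δ sin H₀ = 3.1416×-0.96682×-0.41822 + 0.25545×0.90835×0.00000 = 1.270285 + 0.000000 = 1.270285.
Q̄ = (S₀/π) × [bracket] = (589/π) × 1.270285 = 238.2 W/m².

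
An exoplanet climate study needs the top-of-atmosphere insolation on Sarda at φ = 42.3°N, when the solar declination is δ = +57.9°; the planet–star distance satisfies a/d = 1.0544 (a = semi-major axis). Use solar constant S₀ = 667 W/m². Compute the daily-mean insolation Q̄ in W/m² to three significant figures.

Q̄ ≈ 423 W/m²

cos H₀ = −tan(+42.3°) tan(+57.900°) = -1.4506 ≤ −1 ⇒ polar day, H₀ = π.
Bracket: H₀ sin φ sin δ + cos φ cos δ sin H₀ = 3.1416×0.67301×0.84712 + 0.73963×0.53140×0.00000 = 1.791090 + 0.000000 = 1.791090.
Inverse-square distance factor (a/d)² = 1.0544² = 1.111759.
Q̄ = (S₀/π) × 1.111759 × [bracket] = (667/π) × 1.111759 × 1.791090 = 422.8 W/m².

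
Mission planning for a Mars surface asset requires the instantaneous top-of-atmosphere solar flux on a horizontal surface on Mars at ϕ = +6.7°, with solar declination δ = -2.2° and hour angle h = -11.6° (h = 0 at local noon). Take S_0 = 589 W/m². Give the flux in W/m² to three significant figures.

cos θ_z = sin ϕ sin δ + cos ϕ cos δ cos h = -0.004479 + 0.972168 = 0.967689.
Flux = S_0 · cos θ_z = 589 × 0.967689 = 570.0 W/m².

570 W/m²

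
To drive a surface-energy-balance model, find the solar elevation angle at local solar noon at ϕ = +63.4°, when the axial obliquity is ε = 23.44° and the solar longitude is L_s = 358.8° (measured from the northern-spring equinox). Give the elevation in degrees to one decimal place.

Solar declination: sin δ = sin ε · sin L_s = sin 23.44° × sin 358.8° = -0.00833, so δ = -0.477°.
At local noon the hour angle is zero, so the zenith angle equals |ϕ − δ| = |+63.4° − (-0.477°)| = 63.877°.
Elevation = 90° − 63.877° = 26.1°.

26.1°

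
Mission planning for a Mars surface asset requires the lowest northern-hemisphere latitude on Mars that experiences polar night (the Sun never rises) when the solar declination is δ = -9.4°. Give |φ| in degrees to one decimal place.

|φ| = 80.6°

Polar night requires cos H₀ = −tan φ tan δ ≥ 1, i.e. tan φ tan δ ≤ −1.
The boundary is |tan φ| · |tan δ| = 1, so |φ| = 90° − |δ| = 90° − 9.4° = 80.6° in the northern hemisphere.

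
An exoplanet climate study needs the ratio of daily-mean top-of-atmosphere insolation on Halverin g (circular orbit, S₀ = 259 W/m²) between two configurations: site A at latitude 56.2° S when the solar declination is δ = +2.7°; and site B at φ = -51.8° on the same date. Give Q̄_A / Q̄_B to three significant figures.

— Configuration A (φ=-56.2°):
cos H₀ = −tan(-56.2°) tan(+2.700°) = 0.0704, H₀ = 1.5003 rad.
Bracket: H₀ sin φ sin δ + cos φ cos δ sin H₀ = 1.5003×-0.83098×0.04711 + 0.55630×0.99889×0.99752 = -0.058733 + 0.554304 = 0.495571.
Q̄ = (S₀/π) × [bracket] = (259/π) × 0.495571 = 40.856 W/m².
— Configuration B (φ=-51.8°):
cos H₀ = −tan(-51.8°) tan(+2.700°) = 0.0599, H₀ = 1.5108 rad.
Bracket: H₀ sin φ sin δ + cos φ cos δ sin H₀ = 1.5108×-0.78586×0.04711 + 0.61841×0.99889×0.99820 = -0.055933 + 0.616612 = 0.560679.
Q̄ = (S₀/π) × [bracket] = (259/π) × 0.560679 = 46.224 W/m².
Ratio Q̄_A / Q̄_B = 40.856 / 46.224 = 0.8839.

Q̄_A / Q̄_B ≈ 0.884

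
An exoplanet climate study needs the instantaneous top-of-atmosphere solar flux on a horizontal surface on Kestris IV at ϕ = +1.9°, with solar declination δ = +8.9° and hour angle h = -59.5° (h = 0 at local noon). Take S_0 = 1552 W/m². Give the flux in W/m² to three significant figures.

786 W/m²

cos θ_z = sin ϕ sin δ + cos ϕ cos δ cos h = 0.005129 + 0.501152 = 0.506281.
Flux = S_0 · cos θ_z = 1552 × 0.506281 = 785.7 W/m².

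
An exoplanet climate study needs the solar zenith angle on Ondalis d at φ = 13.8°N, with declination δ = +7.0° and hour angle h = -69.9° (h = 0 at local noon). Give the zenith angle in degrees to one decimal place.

cos θ_z = sin φ sin δ + cos φ cos δ cos h = 0.029070 + 0.331252 = 0.360322.
θ_z = arccos(0.360322) = 68.9°.

θ_z = 68.9°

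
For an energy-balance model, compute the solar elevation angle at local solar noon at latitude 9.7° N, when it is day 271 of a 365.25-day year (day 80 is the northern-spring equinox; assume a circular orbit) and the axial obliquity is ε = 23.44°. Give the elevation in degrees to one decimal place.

Solar longitude: L_s = 360° × (271 − 80)/365.25 = 188.255°.
sin δ = sin 23.44° × sin 188.255° = -0.05711, so δ = -3.274°.
At local noon the hour angle is zero, so the zenith angle equals |ϕ − δ| = |+9.7° − (-3.274°)| = 12.974°.
Elevation = 90° − 12.974° = 77.0°.

77.0°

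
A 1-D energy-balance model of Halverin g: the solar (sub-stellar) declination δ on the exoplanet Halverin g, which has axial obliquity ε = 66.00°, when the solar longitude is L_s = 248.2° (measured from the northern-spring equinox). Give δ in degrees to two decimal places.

δ = -58.02°

sin δ = sin ε · sin L_s = sin 66.00° × sin 248.2° = -0.848214.
δ = arcsin(-0.848214) = -58.02°.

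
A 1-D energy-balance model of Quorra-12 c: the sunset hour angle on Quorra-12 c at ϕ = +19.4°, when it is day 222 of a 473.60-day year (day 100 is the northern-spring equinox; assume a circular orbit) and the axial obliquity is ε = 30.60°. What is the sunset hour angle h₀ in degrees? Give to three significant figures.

Solar longitude: L_s = 360° × (222 − 100)/473.60 = 92.736°.
sin δ = sin 30.60° × sin 92.736° = 0.50846, so δ = +30.561°.
cos h₀ = −tan ϕ · tan δ = −tan(+19.4°) × tan(+30.561°) = -0.2079, so h₀ = 1.7803 rad = 102.00°.

h₀ = 102°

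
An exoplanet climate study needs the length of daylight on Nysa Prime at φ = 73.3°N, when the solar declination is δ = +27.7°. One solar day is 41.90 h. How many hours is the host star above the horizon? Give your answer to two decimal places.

Sunrise equation: cos H₀ = −tan φ · tan δ = -1.7500 ≤ −1, so the host star never sets (polar day) and H₀ = π.
Daylight = 2H₀/(2π) × 41.90 h = (3.1416/π) × 41.90 = 41.90 h.

41.90 h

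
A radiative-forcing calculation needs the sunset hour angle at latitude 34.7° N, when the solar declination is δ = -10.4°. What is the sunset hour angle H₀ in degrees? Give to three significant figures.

H₀ = 82.7°

cos H₀ = −tan φ · tan δ = −tan(+34.7°) × tan(-10.400°) = 0.1271, so H₀ = 1.4434 rad = 82.70°.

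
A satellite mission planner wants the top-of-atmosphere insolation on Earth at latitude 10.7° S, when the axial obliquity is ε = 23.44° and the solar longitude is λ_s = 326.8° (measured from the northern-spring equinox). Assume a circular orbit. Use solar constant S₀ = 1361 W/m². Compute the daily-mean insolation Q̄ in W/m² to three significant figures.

Q̄ ≈ 443 W/m²

Solar declination: sin δ = sin ε · sin λ_s = sin 23.44° × sin 326.8° = -0.21781, so δ = -12.581°.
cos H₀ = −tan(-10.7°) tan(-12.581°) = -0.0422, H₀ = 1.6130 rad.
Bracket: H₀ sin φ sin δ + cos φ cos δ sin H₀ = 1.6130×-0.18567×-0.21781 + 0.98261×0.97599×0.99911 = 0.065231 + 0.958164 = 1.023395.
Q̄ = (S₀/π) × [bracket] = (1361/π) × 1.023395 = 443.4 W/m².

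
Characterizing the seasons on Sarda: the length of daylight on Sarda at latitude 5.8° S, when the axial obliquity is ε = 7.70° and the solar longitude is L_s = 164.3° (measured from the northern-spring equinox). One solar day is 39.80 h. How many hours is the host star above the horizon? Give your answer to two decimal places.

19.85 h

Solar declination: sin δ = sin ε · sin L_s = sin 7.70° × sin 164.3° = 0.03626, so δ = +2.078°.
cos h₀ = −tan ϕ · tan δ = −tan(-5.8°) × tan(+2.078°) = 0.0037, so h₀ = 1.5671 rad = 89.79°.
Daylight = 2h₀/(2π) × 39.80 h = (1.5671/π) × 39.80 = 19.85 h.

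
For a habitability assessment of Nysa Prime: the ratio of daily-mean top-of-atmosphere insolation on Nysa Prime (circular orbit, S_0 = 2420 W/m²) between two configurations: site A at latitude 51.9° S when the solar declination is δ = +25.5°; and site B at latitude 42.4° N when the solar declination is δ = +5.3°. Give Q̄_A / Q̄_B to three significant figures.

Q̄_A / Q̄_B ≈ 0.157

— Configuration A (ϕ=-51.9°):
cos h₀ = −tan(-51.9°) tan(+25.500°) = 0.6083, h₀ = 0.9169 rad.
Bracket: h₀ sin ϕ sin δ + cos ϕ cos δ sin h₀ = 0.9169×-0.78694×0.43051 + 0.61704×0.90259×0.79370 = -0.310632 + 0.442039 = 0.131407.
Q̄ = (S_0/π) × [bracket] = (2420/π) × 0.131407 = 101.22 W/m².
— Configuration B (ϕ=+42.4°):
cos h₀ = −tan(+42.4°) tan(+5.300°) = -0.0847, h₀ = 1.6556 rad.
Bracket: h₀ sin ϕ sin δ + cos ϕ cos δ sin h₀ = 1.6556×0.67430×0.09237 + 0.73846×0.99572×0.99641 = 0.103119 + 0.732660 = 0.835779.
Q̄ = (S_0/π) × [bracket] = (2420/π) × 0.835779 = 643.81 W/m².
Ratio Q̄_A / Q̄_B = 101.22 / 643.81 = 0.1572.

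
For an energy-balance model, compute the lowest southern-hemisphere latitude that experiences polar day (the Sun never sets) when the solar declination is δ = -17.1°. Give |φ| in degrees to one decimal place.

Polar day requires cos H₀ = −tan φ tan δ ≤ −1, i.e. tan φ tan δ ≥ 1.
The boundary is |tan φ| · |tan δ| = 1, so |φ| = 90° − |δ| = 90° − 17.1° = 72.9° in the southern hemisphere.

|φ| = 72.9°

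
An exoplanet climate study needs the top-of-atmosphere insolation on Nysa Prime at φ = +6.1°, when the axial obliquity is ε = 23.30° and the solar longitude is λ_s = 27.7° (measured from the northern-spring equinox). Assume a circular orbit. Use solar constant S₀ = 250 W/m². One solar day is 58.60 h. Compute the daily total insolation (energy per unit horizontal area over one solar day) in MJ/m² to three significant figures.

Solar declination: sin δ = sin ε · sin λ_s = sin 23.30° × sin 27.7° = 0.18387, so δ = +10.595°.
cos H₀ = −tan(+6.1°) tan(+10.595°) = -0.0200, H₀ = 1.5908 rad.
Bracket: H₀ sin φ sin δ + cos φ cos δ sin H₀ = 1.5908×0.10626×0.18387 + 0.99434×0.98295×0.99980 = 0.031081 + 0.977191 = 1.008272.
Q̄ = (S₀/π) × [bracket] = (250/π) × 1.008272 = 80.236 W/m².
Daily total = Q̄ × 58.60 h × 3600 s/h = 80.236 × 58.60 × 3600 / 10⁶ = 16.93 MJ/m².

16.9 MJ/m²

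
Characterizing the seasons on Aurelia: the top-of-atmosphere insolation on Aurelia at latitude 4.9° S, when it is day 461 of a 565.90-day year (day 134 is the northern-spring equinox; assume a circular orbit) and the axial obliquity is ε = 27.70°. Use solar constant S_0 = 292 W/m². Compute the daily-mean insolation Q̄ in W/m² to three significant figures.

Q̄ ≈ 93.1 W/m²

Solar longitude: L_s = 360° × (461 − 134)/565.90 = 208.023°.
sin δ = sin 27.70° × sin 208.023° = -0.21839, so δ = -12.615°.
cos h₀ = −tan(-4.9°) tan(-12.615°) = -0.0192, h₀ = 1.5900 rad.
Bracket: h₀ sin ϕ sin δ + cos ϕ cos δ sin h₀ = 1.5900×-0.08542×-0.21839 + 0.99635×0.97586×0.99982 = 0.029661 + 0.972123 = 1.001784.
Q̄ = (S_0/π) × [bracket] = (292/π) × 1.001784 = 93.11 W/m².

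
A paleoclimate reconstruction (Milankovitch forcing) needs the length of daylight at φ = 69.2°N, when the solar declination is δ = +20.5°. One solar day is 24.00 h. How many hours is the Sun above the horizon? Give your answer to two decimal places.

cos H₀ = −tan φ · tan δ = −tan(+69.2°) × tan(+20.500°) = -0.9843, so H₀ = 2.9639 rad = 169.82°.
Daylight = 2H₀/(2π) × 24.00 h = (2.9639/π) × 24.00 = 22.64 h.

22.64 h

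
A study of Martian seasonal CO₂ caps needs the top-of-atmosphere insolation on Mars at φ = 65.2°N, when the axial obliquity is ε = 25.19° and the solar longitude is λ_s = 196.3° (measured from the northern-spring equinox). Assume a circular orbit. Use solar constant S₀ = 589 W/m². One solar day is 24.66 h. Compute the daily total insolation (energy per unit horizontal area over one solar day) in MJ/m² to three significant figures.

Solar declination: sin δ = sin ε · sin λ_s = sin 25.19° × sin 196.3° = -0.11946, so δ = -6.861°.
cos H₀ = −tan(+65.2°) tan(-6.861°) = 0.2604, H₀ = 1.3074 rad.
Bracket: H₀ sin φ sin δ + cos φ cos δ sin H₀ = 1.3074×0.90778×-0.11946 + 0.41945×0.99284×0.96550 = -0.141779 + 0.402079 = 0.260300.
Q̄ = (S₀/π) × [bracket] = (589/π) × 0.260300 = 48.802 W/m².
Daily total = Q̄ × 24.66 h × 3600 s/h = 48.802 × 24.66 × 3600 / 10⁶ = 4.332 MJ/m².

4.33 MJ/m²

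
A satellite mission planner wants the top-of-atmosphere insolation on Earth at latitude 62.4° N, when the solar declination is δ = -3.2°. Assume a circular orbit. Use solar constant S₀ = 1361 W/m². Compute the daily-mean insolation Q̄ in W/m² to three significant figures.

cos H₀ = −tan(+62.4°) tan(-3.200°) = 0.1069, H₀ = 1.4636 rad.
Bracket: H₀ sin φ sin δ + cos φ cos δ sin H₀ = 1.4636×0.88620×-0.05582 + 0.46330×0.99844×0.99427 = -0.072401 + 0.459927 = 0.387526.
Q̄ = (S₀/π) × [bracket] = (1361/π) × 0.387526 = 167.9 W/m².

Q̄ ≈ 168 W/m²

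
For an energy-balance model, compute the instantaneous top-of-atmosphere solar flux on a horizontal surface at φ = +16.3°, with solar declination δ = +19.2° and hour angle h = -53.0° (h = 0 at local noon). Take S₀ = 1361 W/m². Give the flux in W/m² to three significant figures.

cos θ_z = sin φ sin δ + cos φ cos δ cos h = 0.092302 + 0.545496 = 0.637798.
Flux = S₀ · cos θ_z = 1361 × 0.637798 = 868.0 W/m².

868 W/m²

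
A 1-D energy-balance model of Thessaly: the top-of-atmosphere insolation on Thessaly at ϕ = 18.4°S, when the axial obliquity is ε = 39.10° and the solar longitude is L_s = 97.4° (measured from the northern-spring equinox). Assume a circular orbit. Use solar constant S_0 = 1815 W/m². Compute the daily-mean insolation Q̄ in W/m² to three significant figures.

Solar declination: sin δ = sin ε · sin L_s = sin 39.10° × sin 97.4° = 0.62542, so δ = +38.713°.
cos h₀ = −tan(-18.4°) tan(+38.713°) = 0.2666, h₀ = 1.3009 rad.
Bracket: h₀ sin ϕ sin δ + cos ϕ cos δ sin h₀ = 1.3009×-0.31565×0.62542 + 0.94888×0.78029×0.96380 = -0.256816 + 0.713599 = 0.456783.
Q̄ = (S_0/π) × [bracket] = (1815/π) × 0.456783 = 263.9 W/m².

Q̄ ≈ 264 W/m²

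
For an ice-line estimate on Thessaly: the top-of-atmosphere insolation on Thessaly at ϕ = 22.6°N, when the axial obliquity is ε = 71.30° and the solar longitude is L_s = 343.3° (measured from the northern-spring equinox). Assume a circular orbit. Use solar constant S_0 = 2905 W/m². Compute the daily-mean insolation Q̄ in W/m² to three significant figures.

Q̄ ≈ 675 W/m²

Solar declination: sin δ = sin ε · sin L_s = sin 71.30° × sin 343.3° = -0.27219, so δ = -15.795°.
cos h₀ = −tan(+22.6°) tan(-15.795°) = 0.1177, h₀ = 1.4528 rad.
Bracket: h₀ sin ϕ sin δ + cos ϕ cos δ sin h₀ = 1.4528×0.38430×-0.27219 + 0.92321×0.96224×0.99304 = -0.151967 + 0.882167 = 0.730200.
Q̄ = (S_0/π) × [bracket] = (2905/π) × 0.730200 = 675.2 W/m².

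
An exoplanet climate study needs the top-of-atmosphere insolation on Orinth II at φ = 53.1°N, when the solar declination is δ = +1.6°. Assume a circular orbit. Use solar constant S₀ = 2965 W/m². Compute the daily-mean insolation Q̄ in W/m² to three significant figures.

Q̄ ≈ 600 W/m²

cos H₀ = −tan(+53.1°) tan(+1.600°) = -0.0372, H₀ = 1.6080 rad.
Bracket: H₀ sin φ sin δ + cos φ cos δ sin H₀ = 1.6080×0.79968×0.02792 + 0.60042×0.99961×0.99931 = 0.035902 + 0.599772 = 0.635674.
Q̄ = (S₀/π) × [bracket] = (2965/π) × 0.635674 = 599.9 W/m².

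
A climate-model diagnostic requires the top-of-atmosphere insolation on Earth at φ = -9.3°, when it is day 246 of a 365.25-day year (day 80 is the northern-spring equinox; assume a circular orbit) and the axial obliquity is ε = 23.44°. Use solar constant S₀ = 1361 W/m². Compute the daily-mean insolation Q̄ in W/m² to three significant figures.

Solar longitude: λ_s = 360° × (246 − 80)/365.25 = 163.614°.
sin δ = sin 23.44° × sin 163.614° = 0.11222, so δ = +6.443°.
cos H₀ = −tan(-9.3°) tan(+6.443°) = 0.0185, H₀ = 1.5523 rad.
Bracket: H₀ sin φ sin δ + cos φ cos δ sin H₀ = 1.5523×-0.16160×0.11222 + 0.98686×0.99368×0.99983 = -0.028151 + 0.980456 = 0.952305.
Q̄ = (S₀/π) × [bracket] = (1361/π) × 0.952305 = 412.6 W/m².

Q̄ ≈ 413 W/m²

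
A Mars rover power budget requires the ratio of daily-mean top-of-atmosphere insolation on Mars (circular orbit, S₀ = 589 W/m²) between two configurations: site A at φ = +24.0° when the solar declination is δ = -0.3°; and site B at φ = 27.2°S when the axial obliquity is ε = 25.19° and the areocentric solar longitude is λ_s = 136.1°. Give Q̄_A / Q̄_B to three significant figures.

Q̄_A / Q̄_B ≈ 1.40

— Configuration A (φ=+24.0°):
cos H₀ = −tan(+24.0°) tan(-0.300°) = 0.0023, H₀ = 1.5685 rad.
Bracket: H₀ sin φ sin δ + cos φ cos δ sin H₀ = 1.5685×0.40674×-0.00524 + 0.91355×0.99999×1.00000 = -0.003343 + 0.913541 = 0.910198.
Q̄ = (S₀/π) × [bracket] = (589/π) × 0.910198 = 170.65 W/m².
— Configuration B (φ=-27.2°):
sin δ = sin 25.19° × sin 136.1° = 0.29513, so δ = +17.165°.
cos H₀ = −tan(-27.2°) tan(+17.165°) = 0.1587, H₀ = 1.4114 rad.
Bracket: H₀ sin φ sin δ + cos φ cos δ sin H₀ = 1.4114×-0.45710×0.29513 + 0.88942×0.95546×0.98732 = -0.190403 + 0.839030 = 0.648627.
Q̄ = (S₀/π) × [bracket] = (589/π) × 0.648627 = 121.61 W/m².
Ratio Q̄_A / Q̄_B = 170.65 / 121.61 = 1.403.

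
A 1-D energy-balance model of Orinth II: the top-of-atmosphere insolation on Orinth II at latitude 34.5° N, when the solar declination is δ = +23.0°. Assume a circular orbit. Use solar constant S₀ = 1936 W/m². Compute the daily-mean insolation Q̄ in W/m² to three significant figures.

Q̄ ≈ 702 W/m²

cos H₀ = −tan(+34.5°) tan(+23.000°) = -0.2917, H₀ = 1.8668 rad.
Bracket: H₀ sin φ sin δ + cos φ cos δ sin H₀ = 1.8668×0.56641×0.39073 + 0.82413×0.92050×0.95650 = 0.413148 + 0.725612 = 1.138760.
Q̄ = (S₀/π) × [bracket] = (1936/π) × 1.138760 = 701.8 W/m².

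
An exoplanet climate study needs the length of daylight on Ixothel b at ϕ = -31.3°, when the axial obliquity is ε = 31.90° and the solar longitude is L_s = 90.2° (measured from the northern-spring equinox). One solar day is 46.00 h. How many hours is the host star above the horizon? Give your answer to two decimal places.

Solar declination: sin δ = sin ε · sin L_s = sin 31.90° × sin 90.2° = 0.52844, so δ = +31.900°.
cos h₀ = −tan ϕ · tan δ = −tan(-31.3°) × tan(+31.900°) = 0.3784, so h₀ = 1.1827 rad = 67.76°.
Daylight = 2h₀/(2π) × 46.00 h = (1.1827/π) × 46.00 = 17.32 h.

17.32 h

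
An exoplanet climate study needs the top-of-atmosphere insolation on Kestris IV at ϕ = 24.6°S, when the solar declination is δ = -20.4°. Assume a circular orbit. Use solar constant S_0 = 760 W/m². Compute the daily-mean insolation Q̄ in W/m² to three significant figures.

Q̄ ≈ 264 W/m²

cos h₀ = −tan(-24.6°) tan(-20.400°) = -0.1703, h₀ = 1.7419 rad.
Bracket: h₀ sin ϕ sin δ + cos ϕ cos δ sin h₀ = 1.7419×-0.41628×-0.34857 + 0.90924×0.93728×0.98540 = 0.252754 + 0.839770 = 1.092524.
Q̄ = (S_0/π) × [bracket] = (760/π) × 1.092524 = 264.3 W/m².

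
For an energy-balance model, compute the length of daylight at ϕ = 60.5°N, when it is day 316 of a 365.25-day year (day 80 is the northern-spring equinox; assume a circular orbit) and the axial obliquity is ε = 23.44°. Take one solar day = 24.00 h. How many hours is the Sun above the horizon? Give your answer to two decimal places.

Solar longitude: L_s = 360° × (316 − 80)/365.25 = 232.608°.
sin δ = sin 23.44° × sin 232.608° = -0.31604, so δ = -18.424°.
cos h₀ = −tan ϕ · tan δ = −tan(+60.5°) × tan(-18.424°) = 0.5888, so h₀ = 0.9412 rad = 53.93°.
Daylight = 2h₀/(2π) × 24.00 h = (0.9412/π) × 24.00 = 7.19 h.

7.19 h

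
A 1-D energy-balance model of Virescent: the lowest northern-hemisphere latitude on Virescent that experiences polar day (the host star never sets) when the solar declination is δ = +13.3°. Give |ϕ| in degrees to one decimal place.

Polar day requires cos h₀ = −tan ϕ tan δ ≤ −1, i.e. tan ϕ tan δ ≥ 1.
The boundary is |tan ϕ| · |tan δ| = 1, so |ϕ| = 90° − |δ| = 90° − 13.3° = 76.7° in the northern hemisphere.

|ϕ| = 76.7°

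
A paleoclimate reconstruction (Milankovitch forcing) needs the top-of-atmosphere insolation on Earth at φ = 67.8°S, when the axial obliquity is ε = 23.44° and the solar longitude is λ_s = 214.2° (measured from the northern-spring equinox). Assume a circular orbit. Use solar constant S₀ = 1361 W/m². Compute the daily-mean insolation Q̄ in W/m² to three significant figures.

Solar declination: sin δ = sin ε · sin λ_s = sin 23.44° × sin 214.2° = -0.22359, so δ = -12.920°.
cos H₀ = −tan(-67.8°) tan(-12.920°) = -0.5621, H₀ = 2.1677 rad.
Bracket: H₀ sin φ sin δ + cos φ cos δ sin H₀ = 2.1677×-0.92587×-0.22359 + 0.37784×0.97468×0.82705 = 0.448747 + 0.304580 = 0.753327.
Q̄ = (S₀/π) × [bracket] = (1361/π) × 0.753327 = 326.4 W/m².

Q̄ ≈ 326 W/m²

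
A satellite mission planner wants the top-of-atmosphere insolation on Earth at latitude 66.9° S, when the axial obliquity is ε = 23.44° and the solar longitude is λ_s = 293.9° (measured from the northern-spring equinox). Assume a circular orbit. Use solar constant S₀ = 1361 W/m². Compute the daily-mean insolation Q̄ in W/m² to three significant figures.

Solar declination: sin δ = sin ε · sin λ_s = sin 23.44° × sin 293.9° = -0.36368, so δ = -21.326°.
cos H₀ = −tan(-66.9°) tan(-21.326°) = -0.9153, H₀ = 2.7271 rad.
Bracket: H₀ sin φ sin δ + cos φ cos δ sin H₀ = 2.7271×-0.91982×-0.36368 + 0.39234×0.93152×0.40275 = 0.912270 + 0.147194 = 1.059464.
Q̄ = (S₀/π) × [bracket] = (1361/π) × 1.059464 = 459.0 W/m².

Q̄ ≈ 459 W/m²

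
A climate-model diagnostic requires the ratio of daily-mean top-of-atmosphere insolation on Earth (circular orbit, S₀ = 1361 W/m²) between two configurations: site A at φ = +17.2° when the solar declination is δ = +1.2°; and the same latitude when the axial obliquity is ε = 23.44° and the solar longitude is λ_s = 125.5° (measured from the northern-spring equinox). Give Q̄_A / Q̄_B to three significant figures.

— Configuration A (φ=+17.2°):
cos H₀ = −tan(+17.2°) tan(+1.200°) = -0.0065, H₀ = 1.5773 rad.
Bracket: H₀ sin φ sin δ + cos φ cos δ sin H₀ = 1.5773×0.29571×0.02094 + 0.95528×0.99978×0.99998 = 0.009767 + 0.955051 = 0.964818.
Q̄ = (S₀/π) × [bracket] = (1361/π) × 0.964818 = 417.98 W/m².
— Configuration B (φ=+17.2°):
Solar declination: sin δ = sin ε · sin λ_s = sin 23.44° × sin 125.5° = 0.32385, so δ = +18.896°.
cos H₀ = −tan(+17.2°) tan(+18.896°) = -0.1060, H₀ = 1.6770 rad.
Bracket: H₀ sin φ sin δ + cos φ cos δ sin H₀ = 1.6770×0.29571×0.32385 + 0.95528×0.94611×0.99437 = 0.160599 + 0.898712 = 1.059311.
Q̄ = (S₀/π) × [bracket] = (1361/π) × 1.059311 = 458.91 W/m².
Ratio Q̄_A / Q̄_B = 417.98 / 458.91 = 0.9108.

Q̄_A / Q̄_B ≈ 0.911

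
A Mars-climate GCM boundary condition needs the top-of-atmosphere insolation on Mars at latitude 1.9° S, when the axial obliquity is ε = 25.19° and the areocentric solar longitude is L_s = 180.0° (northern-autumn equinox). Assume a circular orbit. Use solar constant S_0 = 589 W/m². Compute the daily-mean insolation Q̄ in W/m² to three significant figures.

sin δ = sin 25.19° × sin 180.0° = 0.00000, so δ = +0.000°.
cos h₀ = −tan(-1.9°) tan(+0.000°) = 0.0000, h₀ = 1.5708 rad.
Bracket: h₀ sin ϕ sin δ + cos ϕ cos δ sin h₀ = 1.5708×-0.03316×0.00000 + 0.99945×1.00000×1.00000 = -0.000000 + 0.999450 = 0.999450.
Q̄ = (S_0/π) × [bracket] = (589/π) × 0.999450 = 187.4 W/m².

Q̄ ≈ 187 W/m²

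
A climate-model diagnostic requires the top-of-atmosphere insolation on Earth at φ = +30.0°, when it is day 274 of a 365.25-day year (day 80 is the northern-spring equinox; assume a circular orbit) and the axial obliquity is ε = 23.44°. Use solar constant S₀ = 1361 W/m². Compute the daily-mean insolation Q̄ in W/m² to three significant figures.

Q̄ ≈ 348 W/m²

Solar longitude: λ_s = 360° × (274 − 80)/365.25 = 191.211°.
sin δ = sin 23.44° × sin 191.211° = -0.07734, so δ = -4.436°.
cos H₀ = −tan(+30.0°) tan(-4.436°) = 0.0448, H₀ = 1.5260 rad.
Bracket: H₀ sin φ sin δ + cos φ cos δ sin H₀ = 1.5260×0.50000×-0.07734 + 0.86603×0.99700×0.99900 = -0.059010 + 0.862568 = 0.803558.
Q̄ = (S₀/π) × [bracket] = (1361/π) × 0.803558 = 348.1 W/m².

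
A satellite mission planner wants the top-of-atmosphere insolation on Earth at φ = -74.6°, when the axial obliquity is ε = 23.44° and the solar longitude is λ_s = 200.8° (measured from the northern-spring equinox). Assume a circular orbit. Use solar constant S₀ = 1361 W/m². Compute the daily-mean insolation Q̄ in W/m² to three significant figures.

Solar declination: sin δ = sin ε · sin λ_s = sin 23.44° × sin 200.8° = -0.14126, so δ = -8.121°.
cos H₀ = −tan(-74.6°) tan(-8.121°) = -0.5180, H₀ = 2.1153 rad.
Bracket: H₀ sin φ sin δ + cos φ cos δ sin H₀ = 2.1153×-0.96410×-0.14126 + 0.26556×0.98997×0.85536 = 0.288080 + 0.224871 = 0.512951.
Q̄ = (S₀/π) × [bracket] = (1361/π) × 0.512951 = 222.2 W/m².

Q̄ ≈ 222 W/m²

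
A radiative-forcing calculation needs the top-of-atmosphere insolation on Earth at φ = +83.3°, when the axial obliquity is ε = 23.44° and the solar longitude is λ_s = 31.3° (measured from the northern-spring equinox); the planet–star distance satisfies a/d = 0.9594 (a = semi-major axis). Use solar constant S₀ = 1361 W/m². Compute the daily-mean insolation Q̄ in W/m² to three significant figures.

Solar declination: sin δ = sin ε · sin λ_s = sin 23.44° × sin 31.3° = 0.20666, so δ = +11.927°.
cos H₀ = −tan(+83.3°) tan(+11.927°) = -1.7980 ≤ −1 ⇒ polar day, H₀ = π.
Bracket: H₀ sin φ sin δ + cos φ cos δ sin H₀ = 3.1416×0.99317×0.20666 + 0.11667×0.97841×0.00000 = 0.644809 + 0.000000 = 0.644809.
Inverse-square distance factor (a/d)² = 0.9594² = 0.920448.
Q̄ = (S₀/π) × 0.920448 × [bracket] = (1361/π) × 0.920448 × 0.644809 = 257.1 W/m².

Q̄ ≈ 257 W/m²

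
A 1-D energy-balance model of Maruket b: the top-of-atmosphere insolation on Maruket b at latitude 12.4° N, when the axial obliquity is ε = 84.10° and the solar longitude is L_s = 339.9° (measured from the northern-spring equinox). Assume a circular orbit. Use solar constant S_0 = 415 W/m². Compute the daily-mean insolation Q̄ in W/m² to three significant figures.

Solar declination: sin δ = sin ε · sin L_s = sin 84.10° × sin 339.9° = -0.34184, so δ = -19.989°.
cos h₀ = −tan(+12.4°) tan(-19.989°) = 0.0800, h₀ = 1.4907 rad.
Bracket: h₀ sin ϕ sin δ + cos ϕ cos δ sin h₀ = 1.4907×0.21474×-0.34184 + 0.97667×0.93976×0.99680 = -0.109427 + 0.914898 = 0.805471.
Q̄ = (S_0/π) × [bracket] = (415/π) × 0.805471 = 106.4 W/m².

Q̄ ≈ 106 W/m²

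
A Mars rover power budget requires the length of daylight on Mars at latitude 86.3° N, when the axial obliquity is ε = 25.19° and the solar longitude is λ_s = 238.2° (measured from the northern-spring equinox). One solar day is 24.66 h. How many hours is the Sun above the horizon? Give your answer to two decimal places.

0.00 h

Solar declination: sin δ = sin ε · sin λ_s = sin 25.19° × sin 238.2° = -0.36173, so δ = -21.207°.
cos H₀ = −tan φ · tan δ = 6.0001 ≥ 1, so the Sun never rises (polar night) and H₀ = 0.
Daylight = 2H₀/(2π) × 24.66 h = (0.0000/π) × 24.66 = 0.00 h.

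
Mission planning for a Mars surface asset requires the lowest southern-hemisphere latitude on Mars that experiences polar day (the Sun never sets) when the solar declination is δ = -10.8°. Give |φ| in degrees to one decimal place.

|φ| = 79.2°

Polar day requires cos H₀ = −tan φ tan δ ≤ −1, i.e. tan φ tan δ ≥ 1.
The boundary is |tan φ| · |tan δ| = 1, so |φ| = 90° − |δ| = 90° − 10.8° = 79.2° in the southern hemisphere.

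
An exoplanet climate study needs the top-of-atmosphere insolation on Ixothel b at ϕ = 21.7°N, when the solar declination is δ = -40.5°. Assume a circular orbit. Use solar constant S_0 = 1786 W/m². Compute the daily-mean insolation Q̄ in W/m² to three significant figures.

Q̄ ≈ 211 W/m²

cos h₀ = −tan(+21.7°) tan(-40.500°) = 0.3399, h₀ = 1.2240 rad.
Bracket: h₀ sin ϕ sin δ + cos ϕ cos δ sin h₀ = 1.2240×0.36975×-0.64945 + 0.92913×0.76041×0.94047 = -0.293924 + 0.664461 = 0.370537.
Q̄ = (S_0/π) × [bracket] = (1786/π) × 0.370537 = 210.7 W/m².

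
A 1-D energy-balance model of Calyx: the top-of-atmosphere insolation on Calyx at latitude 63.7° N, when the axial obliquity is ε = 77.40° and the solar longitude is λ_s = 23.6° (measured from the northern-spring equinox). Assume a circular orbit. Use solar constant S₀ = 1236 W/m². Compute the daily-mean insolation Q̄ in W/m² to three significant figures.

Solar declination: sin δ = sin ε · sin λ_s = sin 77.40° × sin 23.6° = 0.39071, so δ = +22.999°.
cos H₀ = −tan(+63.7°) tan(+22.999°) = -0.8588, H₀ = 2.6037 rad.
Bracket: H₀ sin φ sin δ + cos φ cos δ sin H₀ = 2.6037×0.89649×0.39071 + 0.44307×0.92051×0.51231 = 0.911992 + 0.208946 = 1.120938.
Q̄ = (S₀/π) × [bracket] = (1236/π) × 1.120938 = 441.0 W/m².

Q̄ ≈ 441 W/m²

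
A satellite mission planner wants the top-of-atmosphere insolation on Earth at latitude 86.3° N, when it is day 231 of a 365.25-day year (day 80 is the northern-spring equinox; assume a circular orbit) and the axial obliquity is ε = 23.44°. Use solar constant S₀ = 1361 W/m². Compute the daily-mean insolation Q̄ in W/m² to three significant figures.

Solar longitude: λ_s = 360° × (231 − 80)/365.25 = 148.830°.
sin δ = sin 23.44° × sin 148.830° = 0.20589, so δ = +11.882°.
cos H₀ = −tan(+86.3°) tan(+11.882°) = -3.2535 ≤ −1 ⇒ polar day, H₀ = π.
Bracket: H₀ sin φ sin δ + cos φ cos δ sin H₀ = 3.1416×0.99792×0.20589 + 0.06453×0.97858×0.00000 = 0.645479 + 0.000000 = 0.645479.
Q̄ = (S₀/π) × [bracket] = (1361/π) × 0.645479 = 279.6 W/m².

Q̄ ≈ 280 W/m²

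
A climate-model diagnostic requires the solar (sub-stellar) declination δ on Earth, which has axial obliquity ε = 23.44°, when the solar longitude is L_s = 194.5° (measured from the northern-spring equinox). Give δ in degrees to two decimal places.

δ = -5.72°

sin δ = sin ε · sin L_s = sin 23.44° × sin 194.5° = -0.099598.
δ = arcsin(-0.099598) = -5.72°.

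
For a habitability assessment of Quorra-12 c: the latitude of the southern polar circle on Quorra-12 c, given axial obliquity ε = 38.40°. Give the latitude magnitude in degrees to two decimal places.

The polar circle is the lowest latitude that experiences at least one full rotation of continuous darkness at the northern-summer solstice; it lies at |φ| = 90° − ε = 90° − 38.40° = 51.60°.

51.60°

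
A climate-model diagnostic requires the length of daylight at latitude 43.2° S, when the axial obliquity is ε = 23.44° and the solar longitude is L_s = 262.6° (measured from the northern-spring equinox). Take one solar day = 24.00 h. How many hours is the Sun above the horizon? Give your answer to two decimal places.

Solar declination: sin δ = sin ε · sin L_s = sin 23.44° × sin 262.6° = -0.39448, so δ = -23.233°.
cos h₀ = −tan ϕ · tan δ = −tan(-43.2°) × tan(-23.233°) = -0.4031, so h₀ = 1.9857 rad = 113.77°.
Daylight = 2h₀/(2π) × 24.00 h = (1.9857/π) × 24.00 = 15.17 h.

15.17 h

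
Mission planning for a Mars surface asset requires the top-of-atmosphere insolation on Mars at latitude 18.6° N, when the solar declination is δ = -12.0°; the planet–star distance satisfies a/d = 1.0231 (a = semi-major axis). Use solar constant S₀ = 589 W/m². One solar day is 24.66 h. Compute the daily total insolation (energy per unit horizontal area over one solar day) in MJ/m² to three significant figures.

14.4 MJ/m²

cos H₀ = −tan(+18.6°) tan(-12.000°) = 0.0715, H₀ = 1.4992 rad.
Bracket: H₀ sin φ sin δ + cos φ cos δ sin H₀ = 1.4992×0.31896×-0.20791 + 0.94777×0.97815×0.99744 = -0.099419 + 0.924688 = 0.825269.
Inverse-square distance factor (a/d)² = 1.0231² = 1.046734.
Q̄ = (S₀/π) × 1.046734 × [bracket] = (589/π) × 1.046734 × 0.825269 = 161.96 W/m².
Daily total = Q̄ × 24.66 h × 3600 s/h = 161.96 × 24.66 × 3600 / 10⁶ = 14.38 MJ/m².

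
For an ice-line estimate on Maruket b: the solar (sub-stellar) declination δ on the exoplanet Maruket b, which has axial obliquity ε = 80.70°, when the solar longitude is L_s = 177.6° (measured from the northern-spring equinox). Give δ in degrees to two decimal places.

sin δ = sin ε · sin L_s = sin 80.70° × sin 177.6° = 0.041325.
δ = arcsin(0.041325) = +2.37°.

δ = +2.37°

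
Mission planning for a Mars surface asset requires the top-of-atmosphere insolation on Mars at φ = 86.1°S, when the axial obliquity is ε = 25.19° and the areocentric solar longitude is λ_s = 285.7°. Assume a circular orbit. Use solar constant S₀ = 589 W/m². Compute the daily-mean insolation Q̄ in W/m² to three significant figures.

sin δ = sin 25.19° × sin 285.7° = -0.40974, so δ = -24.189°.
cos H₀ = −tan(-86.1°) tan(-24.189°) = -6.5888 ≤ −1 ⇒ polar day, H₀ = π.
Bracket: H₀ sin φ sin δ + cos φ cos δ sin H₀ = 3.1416×-0.99768×-0.40974 + 0.06802×0.91220×0.00000 = 1.284253 + 0.000000 = 1.284253.
Q̄ = (S₀/π) × [bracket] = (589/π) × 1.284253 = 240.8 W/m².

Q̄ ≈ 241 W/m²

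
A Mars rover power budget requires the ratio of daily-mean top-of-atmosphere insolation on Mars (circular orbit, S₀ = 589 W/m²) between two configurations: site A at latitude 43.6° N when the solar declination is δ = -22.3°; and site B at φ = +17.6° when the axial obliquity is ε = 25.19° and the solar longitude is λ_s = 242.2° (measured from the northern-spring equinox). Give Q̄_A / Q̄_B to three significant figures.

Q̄_A / Q̄_B ≈ 0.437

— Configuration A (φ=+43.6°):
cos H₀ = −tan(+43.6°) tan(-22.300°) = 0.3906, H₀ = 1.1696 rad.
Bracket: H₀ sin φ sin δ + cos φ cos δ sin H₀ = 1.1696×0.68962×-0.37946 + 0.72417×0.92521×0.92058 = -0.306065 + 0.616797 = 0.310732.
Q̄ = (S₀/π) × [bracket] = (589/π) × 0.310732 = 58.257 W/m².
— Configuration B (φ=+17.6°):
Solar declination: sin δ = sin ε · sin λ_s = sin 25.19° × sin 242.2° = -0.37650, so δ = -22.117°.
cos H₀ = −tan(+17.6°) tan(-22.117°) = 0.1289, H₀ = 1.4415 rad.
Bracket: H₀ sin φ sin δ + cos φ cos δ sin H₀ = 1.4415×0.30237×-0.37650 + 0.95319×0.92642×0.99166 = -0.164104 + 0.875690 = 0.711586.
Q̄ = (S₀/π) × [bracket] = (589/π) × 0.711586 = 133.41 W/m².
Ratio Q̄_A / Q̄_B = 58.257 / 133.41 = 0.4367.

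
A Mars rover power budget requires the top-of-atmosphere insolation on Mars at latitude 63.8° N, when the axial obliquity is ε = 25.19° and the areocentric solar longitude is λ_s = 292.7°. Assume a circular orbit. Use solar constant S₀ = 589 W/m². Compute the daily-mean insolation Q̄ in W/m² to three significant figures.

Q̄ ≈ 3.48 W/m²

sin δ = sin 25.19° × sin 292.7° = -0.39265, so δ = -23.120°.
cos H₀ = −tan(+63.8°) tan(-23.120°) = 0.8677, H₀ = 0.5203 rad.
Bracket: H₀ sin φ sin δ + cos φ cos δ sin H₀ = 0.5203×0.89726×-0.39265 + 0.44151×0.91969×0.49716 = -0.183306 + 0.201873 = 0.018567.
Q̄ = (S₀/π) × [bracket] = (589/π) × 0.018567 = 3.481 W/m².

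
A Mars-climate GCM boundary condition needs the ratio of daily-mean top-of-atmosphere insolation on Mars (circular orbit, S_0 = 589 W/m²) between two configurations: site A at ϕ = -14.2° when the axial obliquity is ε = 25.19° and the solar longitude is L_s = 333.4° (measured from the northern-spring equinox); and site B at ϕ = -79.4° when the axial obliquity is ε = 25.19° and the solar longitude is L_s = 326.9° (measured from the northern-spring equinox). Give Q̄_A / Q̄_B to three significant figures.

Q̄_A / Q̄_B ≈ 1.43

— Configuration A (ϕ=-14.2°):
Solar declination: sin δ = sin ε · sin L_s = sin 25.19° × sin 333.4° = -0.19058, so δ = -10.986°.
cos h₀ = −tan(-14.2°) tan(-10.986°) = -0.0491, h₀ = 1.6199 rad.
Bracket: h₀ sin ϕ sin δ + cos ϕ cos δ sin h₀ = 1.6199×-0.24531×-0.19058 + 0.96945×0.98167×0.99879 = 0.075732 + 0.950528 = 1.026260.
Q̄ = (S_0/π) × [bracket] = (589/π) × 1.026260 = 192.41 W/m².
— Configuration B (ϕ=-79.4°):
Solar declination: sin δ = sin ε · sin L_s = sin 25.19° × sin 326.9° = -0.23243, so δ = -13.440°.
cos h₀ = −tan(-79.4°) tan(-13.440°) = -1.2770 ≤ −1 ⇒ polar day, h₀ = π.
Bracket: h₀ sin ϕ sin δ + cos ϕ cos δ sin h₀ = 3.1416×-0.98294×-0.23243 + 0.18395×0.97261×0.00000 = 0.717745 + 0.000000 = 0.717745.
Q̄ = (S_0/π) × [bracket] = (589/π) × 0.717745 = 134.57 W/m².
Ratio Q̄_A / Q̄_B = 192.41 / 134.57 = 1.430.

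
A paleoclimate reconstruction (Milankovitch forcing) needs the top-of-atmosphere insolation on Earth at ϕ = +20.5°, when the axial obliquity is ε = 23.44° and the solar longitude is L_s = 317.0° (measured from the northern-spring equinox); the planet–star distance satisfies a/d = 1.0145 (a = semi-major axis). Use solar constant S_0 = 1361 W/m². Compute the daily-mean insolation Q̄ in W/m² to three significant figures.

Solar declination: sin δ = sin ε · sin L_s = sin 23.44° × sin 317.0° = -0.27129, so δ = -15.741°.
cos h₀ = −tan(+20.5°) tan(-15.741°) = 0.1054, h₀ = 1.4652 rad.
Bracket: h₀ sin ϕ sin δ + cos ϕ cos δ sin h₀ = 1.4652×0.35021×-0.27129 + 0.93667×0.96250×0.99443 = -0.139206 + 0.896523 = 0.757317.
Inverse-square distance factor (a/d)² = 1.0145² = 1.029210.
Q̄ = (S_0/π) × 1.029210 × [bracket] = (1361/π) × 1.029210 × 0.757317 = 337.7 W/m².

Q̄ ≈ 338 W/m²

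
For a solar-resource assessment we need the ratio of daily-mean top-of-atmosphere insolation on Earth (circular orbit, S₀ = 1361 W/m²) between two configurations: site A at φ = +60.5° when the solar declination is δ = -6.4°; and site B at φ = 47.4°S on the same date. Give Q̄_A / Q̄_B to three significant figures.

— Configuration A (φ=+60.5°):
cos H₀ = −tan(+60.5°) tan(-6.400°) = 0.1983, H₀ = 1.3712 rad.
Bracket: H₀ sin φ sin δ + cos φ cos δ sin H₀ = 1.3712×0.87036×-0.11147 + 0.49242×0.99377×0.98015 = -0.133032 + 0.479639 = 0.346607.
Q̄ = (S₀/π) × [bracket] = (1361/π) × 0.346607 = 150.16 W/m².
— Configuration B (φ=-47.4°):
cos H₀ = −tan(-47.4°) tan(-6.400°) = -0.1220, H₀ = 1.6931 rad.
Bracket: H₀ sin φ sin δ + cos φ cos δ sin H₀ = 1.6931×-0.73610×-0.11147 + 0.67688×0.99377×0.99253 = 0.138924 + 0.667638 = 0.806562.
Q̄ = (S₀/π) × [bracket] = (1361/π) × 0.806562 = 349.42 W/m².
Ratio Q̄_A / Q̄_B = 150.16 / 349.42 = 0.4297.

Q̄_A / Q̄_B ≈ 0.430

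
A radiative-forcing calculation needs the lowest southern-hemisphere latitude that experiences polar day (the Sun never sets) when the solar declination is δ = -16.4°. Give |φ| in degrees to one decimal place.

|φ| = 73.6°

Polar day requires cos H₀ = −tan φ tan δ ≤ −1, i.e. tan φ tan δ ≥ 1.
The boundary is |tan φ| · |tan δ| = 1, so |φ| = 90° − |δ| = 90° − 16.4° = 73.6° in the southern hemisphere.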